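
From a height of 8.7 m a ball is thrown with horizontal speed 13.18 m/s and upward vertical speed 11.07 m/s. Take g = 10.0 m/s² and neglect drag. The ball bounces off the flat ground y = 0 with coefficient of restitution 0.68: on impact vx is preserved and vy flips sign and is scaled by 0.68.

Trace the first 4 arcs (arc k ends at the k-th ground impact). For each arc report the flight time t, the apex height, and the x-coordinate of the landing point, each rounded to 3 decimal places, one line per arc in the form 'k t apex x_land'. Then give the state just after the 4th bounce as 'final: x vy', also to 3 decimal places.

1 2.829 14.827 37.287
2 2.342 6.856 68.154
3 1.593 3.170 89.144
4 1.083 1.466 103.417
final: 103.417 3.682

Arc 1: start y=8.700, vy=11.070 → t=2.829, apex=14.827, x_land=37.287, impact vy=-17.220
  bounce: vy ← 0.68·17.220 = 11.710
Arc 2: start y=0.000, vy=11.710 → t=2.342, apex=6.856, x_land=68.154, impact vy=-11.710
  bounce: vy ← 0.68·11.710 = 7.963
Arc 3: start y=0.000, vy=7.963 → t=1.593, apex=3.170, x_land=89.144, impact vy=-7.963
  bounce: vy ← 0.68·7.963 = 5.415
Arc 4: start y=0.000, vy=5.415 → t=1.083, apex=1.466, x_land=103.417, impact vy=-5.415
  bounce: vy ← 0.68·5.415 = 3.682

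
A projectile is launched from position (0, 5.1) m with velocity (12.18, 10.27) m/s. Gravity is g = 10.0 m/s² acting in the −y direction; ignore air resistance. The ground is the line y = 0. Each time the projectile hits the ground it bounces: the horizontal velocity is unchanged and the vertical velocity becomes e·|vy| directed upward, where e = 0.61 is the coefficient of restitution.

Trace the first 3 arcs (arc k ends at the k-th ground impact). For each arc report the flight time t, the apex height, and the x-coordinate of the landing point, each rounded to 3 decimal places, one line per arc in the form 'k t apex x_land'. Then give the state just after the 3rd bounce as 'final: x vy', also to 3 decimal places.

1 2.467 10.374 30.053
2 1.757 3.860 51.456
3 1.072 1.436 64.513
final: 64.513 3.269

Arc 1: start y=5.100, vy=10.270 → t=2.467, apex=10.374, x_land=30.053, impact vy=-14.404
  bounce: vy ← 0.61·14.404 = 8.786
Arc 2: start y=0.000, vy=8.786 → t=1.757, apex=3.860, x_land=51.456, impact vy=-8.786
  bounce: vy ← 0.61·8.786 = 5.360
Arc 3: start y=0.000, vy=5.360 → t=1.072, apex=1.436, x_land=64.513, impact vy=-5.360
  bounce: vy ← 0.61·5.360 = 3.269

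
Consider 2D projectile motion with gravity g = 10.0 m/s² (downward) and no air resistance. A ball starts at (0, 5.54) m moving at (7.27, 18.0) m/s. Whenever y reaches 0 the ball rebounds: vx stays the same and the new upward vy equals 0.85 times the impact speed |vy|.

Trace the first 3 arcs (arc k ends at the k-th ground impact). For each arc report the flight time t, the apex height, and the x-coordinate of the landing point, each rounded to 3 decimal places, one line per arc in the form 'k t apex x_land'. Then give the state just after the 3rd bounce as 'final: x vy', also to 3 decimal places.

1 3.885 21.740 28.245
2 3.545 15.707 54.016
3 3.013 11.348 75.921
final: 75.921 12.806

Arc 1: start y=5.540, vy=18.000 → t=3.885, apex=21.740, x_land=28.245, impact vy=-20.852
  bounce: vy ← 0.85·20.852 = 17.724
Arc 2: start y=0.000, vy=17.724 → t=3.545, apex=15.707, x_land=54.016, impact vy=-17.724
  bounce: vy ← 0.85·17.724 = 15.065
Arc 3: start y=0.000, vy=15.065 → t=3.013, apex=11.348, x_land=75.921, impact vy=-15.065
  bounce: vy ← 0.85·15.065 = 12.806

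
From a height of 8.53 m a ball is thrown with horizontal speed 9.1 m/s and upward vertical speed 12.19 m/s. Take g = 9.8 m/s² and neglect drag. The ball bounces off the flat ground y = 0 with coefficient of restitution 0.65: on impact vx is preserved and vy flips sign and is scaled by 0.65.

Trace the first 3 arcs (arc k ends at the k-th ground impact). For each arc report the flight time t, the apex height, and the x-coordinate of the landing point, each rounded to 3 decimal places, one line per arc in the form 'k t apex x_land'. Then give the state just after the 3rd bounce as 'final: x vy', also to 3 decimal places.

Arc 1: start y=8.530, vy=12.190 → t=3.057, apex=16.111, x_land=27.820, impact vy=-17.770
  bounce: vy ← 0.65·17.770 = 11.551
Arc 2: start y=0.000, vy=11.551 → t=2.357, apex=6.807, x_land=49.272, impact vy=-11.551
  bounce: vy ← 0.65·11.551 = 7.508
Arc 3: start y=0.000, vy=7.508 → t=1.532, apex=2.876, x_land=63.215, impact vy=-7.508
  bounce: vy ← 0.65·7.508 = 4.880

1 3.057 16.111 27.820
2 2.357 6.807 49.272
3 1.532 2.876 63.215
final: 63.215 4.880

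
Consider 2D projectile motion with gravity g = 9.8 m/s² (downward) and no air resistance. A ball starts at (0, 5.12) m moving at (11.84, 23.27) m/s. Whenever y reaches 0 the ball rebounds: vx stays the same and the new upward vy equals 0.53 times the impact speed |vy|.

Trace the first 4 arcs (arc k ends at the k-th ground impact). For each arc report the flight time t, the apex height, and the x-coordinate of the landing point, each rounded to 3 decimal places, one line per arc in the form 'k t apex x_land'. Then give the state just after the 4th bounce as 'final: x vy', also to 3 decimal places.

1 4.960 32.747 58.722
2 2.740 9.199 91.167
3 1.452 2.584 108.363
4 0.770 0.726 117.477
final: 117.477 1.999

Arc 1: start y=5.120, vy=23.270 → t=4.960, apex=32.747, x_land=58.722, impact vy=-25.335
  bounce: vy ← 0.53·25.335 = 13.427
Arc 2: start y=0.000, vy=13.427 → t=2.740, apex=9.199, x_land=91.167, impact vy=-13.427
  bounce: vy ← 0.53·13.427 = 7.117
Arc 3: start y=0.000, vy=7.117 → t=1.452, apex=2.584, x_land=108.363, impact vy=-7.117
  bounce: vy ← 0.53·7.117 = 3.772
Arc 4: start y=0.000, vy=3.772 → t=0.770, apex=0.726, x_land=117.477, impact vy=-3.772
  bounce: vy ← 0.53·3.772 = 1.999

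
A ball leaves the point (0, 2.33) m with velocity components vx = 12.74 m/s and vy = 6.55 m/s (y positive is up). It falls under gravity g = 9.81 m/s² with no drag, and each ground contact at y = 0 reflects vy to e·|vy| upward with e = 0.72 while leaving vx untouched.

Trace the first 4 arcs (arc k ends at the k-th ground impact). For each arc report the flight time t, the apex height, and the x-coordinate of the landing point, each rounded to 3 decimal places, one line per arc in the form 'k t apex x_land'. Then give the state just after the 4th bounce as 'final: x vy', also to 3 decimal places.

Arc 1: start y=2.330, vy=6.550 → t=1.627, apex=4.517, x_land=20.732, impact vy=-9.414
  bounce: vy ← 0.72·9.414 = 6.778
Arc 2: start y=0.000, vy=6.778 → t=1.382, apex=2.341, x_land=38.336, impact vy=-6.778
  bounce: vy ← 0.72·6.778 = 4.880
Arc 3: start y=0.000, vy=4.880 → t=0.995, apex=1.214, x_land=51.011, impact vy=-4.880
  bounce: vy ← 0.72·4.880 = 3.514
Arc 4: start y=0.000, vy=3.514 → t=0.716, apex=0.629, x_land=60.137, impact vy=-3.514
  bounce: vy ← 0.72·3.514 = 2.530

1 1.627 4.517 20.732
2 1.382 2.341 38.336
3 0.995 1.214 51.011
4 0.716 0.629 60.137
final: 60.137 2.530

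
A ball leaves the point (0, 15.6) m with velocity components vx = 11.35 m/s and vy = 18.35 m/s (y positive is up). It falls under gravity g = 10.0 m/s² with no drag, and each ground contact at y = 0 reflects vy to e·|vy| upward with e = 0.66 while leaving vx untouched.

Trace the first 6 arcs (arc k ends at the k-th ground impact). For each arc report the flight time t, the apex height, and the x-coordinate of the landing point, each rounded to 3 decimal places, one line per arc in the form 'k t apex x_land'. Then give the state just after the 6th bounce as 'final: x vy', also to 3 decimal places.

1 4.382 32.436 49.736
2 3.362 14.129 87.895
3 2.219 6.155 113.080
4 1.465 2.681 129.702
5 0.967 1.168 140.673
6 0.638 0.509 147.913
final: 147.913 2.105

Arc 1: start y=15.600, vy=18.350 → t=4.382, apex=32.436, x_land=49.736, impact vy=-25.470
  bounce: vy ← 0.66·25.470 = 16.810
Arc 2: start y=0.000, vy=16.810 → t=3.362, apex=14.129, x_land=87.895, impact vy=-16.810
  bounce: vy ← 0.66·16.810 = 11.095
Arc 3: start y=0.000, vy=11.095 → t=2.219, apex=6.155, x_land=113.080, impact vy=-11.095
  bounce: vy ← 0.66·11.095 = 7.323
Arc 4: start y=0.000, vy=7.323 → t=1.465, apex=2.681, x_land=129.702, impact vy=-7.323
  bounce: vy ← 0.66·7.323 = 4.833
Arc 5: start y=0.000, vy=4.833 → t=0.967, apex=1.168, x_land=140.673, impact vy=-4.833
  bounce: vy ← 0.66·4.833 = 3.190
Arc 6: start y=0.000, vy=3.190 → t=0.638, apex=0.509, x_land=147.913, impact vy=-3.190
  bounce: vy ← 0.66·3.190 = 2.105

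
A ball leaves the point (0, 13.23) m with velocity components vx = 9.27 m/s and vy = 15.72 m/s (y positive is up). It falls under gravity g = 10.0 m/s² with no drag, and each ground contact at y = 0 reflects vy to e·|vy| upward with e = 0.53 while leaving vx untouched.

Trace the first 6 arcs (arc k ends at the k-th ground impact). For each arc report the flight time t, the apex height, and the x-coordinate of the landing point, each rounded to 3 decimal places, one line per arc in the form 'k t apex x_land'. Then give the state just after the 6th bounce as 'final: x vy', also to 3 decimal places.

1 3.834 25.586 35.542
2 2.398 7.187 57.770
3 1.271 2.019 69.551
4 0.674 0.567 75.795
5 0.357 0.159 79.104
6 0.189 0.045 80.858
final: 80.858 0.501

Arc 1: start y=13.230, vy=15.720 → t=3.834, apex=25.586, x_land=35.542, impact vy=-22.621
  bounce: vy ← 0.53·22.621 = 11.989
Arc 2: start y=0.000, vy=11.989 → t=2.398, apex=7.187, x_land=57.770, impact vy=-11.989
  bounce: vy ← 0.53·11.989 = 6.354
Arc 3: start y=0.000, vy=6.354 → t=1.271, apex=2.019, x_land=69.551, impact vy=-6.354
  bounce: vy ← 0.53·6.354 = 3.368
Arc 4: start y=0.000, vy=3.368 → t=0.674, apex=0.567, x_land=75.795, impact vy=-3.368
  bounce: vy ← 0.53·3.368 = 1.785
Arc 5: start y=0.000, vy=1.785 → t=0.357, apex=0.159, x_land=79.104, impact vy=-1.785
  bounce: vy ← 0.53·1.785 = 0.946
Arc 6: start y=0.000, vy=0.946 → t=0.189, apex=0.045, x_land=80.858, impact vy=-0.946
  bounce: vy ← 0.53·0.946 = 0.501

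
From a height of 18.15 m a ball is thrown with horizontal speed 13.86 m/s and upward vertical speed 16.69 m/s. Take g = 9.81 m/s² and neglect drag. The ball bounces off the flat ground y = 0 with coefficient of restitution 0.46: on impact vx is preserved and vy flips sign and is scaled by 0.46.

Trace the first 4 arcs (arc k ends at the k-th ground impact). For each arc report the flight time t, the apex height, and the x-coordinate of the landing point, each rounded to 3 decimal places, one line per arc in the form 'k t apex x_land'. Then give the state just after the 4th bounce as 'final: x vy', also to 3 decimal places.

1 4.269 32.348 59.173
2 2.363 6.845 91.919
3 1.087 1.448 106.982
4 0.500 0.306 113.911
final: 113.911 1.128

Arc 1: start y=18.150, vy=16.690 → t=4.269, apex=32.348, x_land=59.173, impact vy=-25.192
  bounce: vy ← 0.46·25.192 = 11.589
Arc 2: start y=0.000, vy=11.589 → t=2.363, apex=6.845, x_land=91.919, impact vy=-11.589
  bounce: vy ← 0.46·11.589 = 5.331
Arc 3: start y=0.000, vy=5.331 → t=1.087, apex=1.448, x_land=106.982, impact vy=-5.331
  bounce: vy ← 0.46·5.331 = 2.452
Arc 4: start y=0.000, vy=2.452 → t=0.500, apex=0.306, x_land=113.911, impact vy=-2.452
  bounce: vy ← 0.46·2.452 = 1.128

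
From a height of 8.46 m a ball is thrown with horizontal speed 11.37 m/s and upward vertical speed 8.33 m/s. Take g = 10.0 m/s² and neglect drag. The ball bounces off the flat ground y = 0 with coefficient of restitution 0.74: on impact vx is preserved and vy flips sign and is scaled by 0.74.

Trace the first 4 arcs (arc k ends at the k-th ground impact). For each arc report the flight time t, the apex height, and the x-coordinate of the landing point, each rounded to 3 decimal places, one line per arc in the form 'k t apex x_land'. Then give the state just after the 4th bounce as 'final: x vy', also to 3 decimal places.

Arc 1: start y=8.460, vy=8.330 → t=2.378, apex=11.929, x_land=27.034, impact vy=-15.446
  bounce: vy ← 0.74·15.446 = 11.430
Arc 2: start y=0.000, vy=11.430 → t=2.286, apex=6.533, x_land=53.026, impact vy=-11.430
  bounce: vy ← 0.74·11.430 = 8.458
Arc 3: start y=0.000, vy=8.458 → t=1.692, apex=3.577, x_land=72.261, impact vy=-8.458
  bounce: vy ← 0.74·8.458 = 6.259
Arc 4: start y=0.000, vy=6.259 → t=1.252, apex=1.959, x_land=86.494, impact vy=-6.259
  bounce: vy ← 0.74·6.259 = 4.632

1 2.378 11.929 27.034
2 2.286 6.533 53.026
3 1.692 3.577 72.261
4 1.252 1.959 86.494
final: 86.494 4.632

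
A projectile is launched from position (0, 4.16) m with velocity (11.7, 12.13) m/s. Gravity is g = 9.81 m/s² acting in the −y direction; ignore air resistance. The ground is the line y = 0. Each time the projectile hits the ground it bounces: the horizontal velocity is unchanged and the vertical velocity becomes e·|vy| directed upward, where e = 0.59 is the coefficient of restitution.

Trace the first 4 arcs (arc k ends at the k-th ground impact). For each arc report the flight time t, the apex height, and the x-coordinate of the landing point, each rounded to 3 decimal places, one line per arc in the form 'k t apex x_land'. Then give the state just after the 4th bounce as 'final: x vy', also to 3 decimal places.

Arc 1: start y=4.160, vy=12.130 → t=2.778, apex=11.659, x_land=32.506, impact vy=-15.125
  bounce: vy ← 0.59·15.125 = 8.924
Arc 2: start y=0.000, vy=8.924 → t=1.819, apex=4.059, x_land=53.791, impact vy=-8.924
  bounce: vy ← 0.59·8.924 = 5.265
Arc 3: start y=0.000, vy=5.265 → t=1.073, apex=1.413, x_land=66.350, impact vy=-5.265
  bounce: vy ← 0.59·5.265 = 3.106
Arc 4: start y=0.000, vy=3.106 → t=0.633, apex=0.492, x_land=73.759, impact vy=-3.106
  bounce: vy ← 0.59·3.106 = 1.833

1 2.778 11.659 32.506
2 1.819 4.059 53.791
3 1.073 1.413 66.350
4 0.633 0.492 73.759
final: 73.759 1.833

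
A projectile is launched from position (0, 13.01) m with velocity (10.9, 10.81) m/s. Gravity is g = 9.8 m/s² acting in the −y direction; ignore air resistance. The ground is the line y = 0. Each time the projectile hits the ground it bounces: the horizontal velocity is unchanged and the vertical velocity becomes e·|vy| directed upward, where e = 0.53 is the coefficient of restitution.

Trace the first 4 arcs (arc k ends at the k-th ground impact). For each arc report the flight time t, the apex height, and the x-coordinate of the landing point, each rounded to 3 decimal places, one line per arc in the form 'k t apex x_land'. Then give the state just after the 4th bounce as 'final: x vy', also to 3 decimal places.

Arc 1: start y=13.010, vy=10.810 → t=3.071, apex=18.972, x_land=33.471, impact vy=-19.283
  bounce: vy ← 0.53·19.283 = 10.220
Arc 2: start y=0.000, vy=10.220 → t=2.086, apex=5.329, x_land=56.206, impact vy=-10.220
  bounce: vy ← 0.53·10.220 = 5.417
Arc 3: start y=0.000, vy=5.417 → t=1.105, apex=1.497, x_land=68.256, impact vy=-5.417
  bounce: vy ← 0.53·5.417 = 2.871
Arc 4: start y=0.000, vy=2.871 → t=0.586, apex=0.421, x_land=74.642, impact vy=-2.871
  bounce: vy ← 0.53·2.871 = 1.522

1 3.071 18.972 33.471
2 2.086 5.329 56.206
3 1.105 1.497 68.256
4 0.586 0.421 74.642
final: 74.642 1.522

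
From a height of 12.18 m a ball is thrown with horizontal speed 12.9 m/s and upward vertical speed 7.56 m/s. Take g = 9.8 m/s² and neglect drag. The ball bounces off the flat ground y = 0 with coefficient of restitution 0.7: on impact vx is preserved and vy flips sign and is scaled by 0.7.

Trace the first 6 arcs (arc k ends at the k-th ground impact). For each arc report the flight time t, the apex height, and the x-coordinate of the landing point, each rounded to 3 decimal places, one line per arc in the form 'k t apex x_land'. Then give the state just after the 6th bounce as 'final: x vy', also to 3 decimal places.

1 2.527 15.096 32.594
2 2.457 7.397 64.293
3 1.720 3.625 86.483
4 1.204 1.776 102.015
5 0.843 0.870 112.888
6 0.590 0.426 120.499
final: 120.499 2.024

Arc 1: start y=12.180, vy=7.560 → t=2.527, apex=15.096, x_land=32.594, impact vy=-17.201
  bounce: vy ← 0.7·17.201 = 12.041
Arc 2: start y=0.000, vy=12.041 → t=2.457, apex=7.397, x_land=64.293, impact vy=-12.041
  bounce: vy ← 0.7·12.041 = 8.429
Arc 3: start y=0.000, vy=8.429 → t=1.720, apex=3.625, x_land=86.483, impact vy=-8.429
  bounce: vy ← 0.7·8.429 = 5.900
Arc 4: start y=0.000, vy=5.900 → t=1.204, apex=1.776, x_land=102.015, impact vy=-5.900
  bounce: vy ← 0.7·5.900 = 4.130
Arc 5: start y=0.000, vy=4.130 → t=0.843, apex=0.870, x_land=112.888, impact vy=-4.130
  bounce: vy ← 0.7·4.130 = 2.891
Arc 6: start y=0.000, vy=2.891 → t=0.590, apex=0.426, x_land=120.499, impact vy=-2.891
  bounce: vy ← 0.7·2.891 = 2.024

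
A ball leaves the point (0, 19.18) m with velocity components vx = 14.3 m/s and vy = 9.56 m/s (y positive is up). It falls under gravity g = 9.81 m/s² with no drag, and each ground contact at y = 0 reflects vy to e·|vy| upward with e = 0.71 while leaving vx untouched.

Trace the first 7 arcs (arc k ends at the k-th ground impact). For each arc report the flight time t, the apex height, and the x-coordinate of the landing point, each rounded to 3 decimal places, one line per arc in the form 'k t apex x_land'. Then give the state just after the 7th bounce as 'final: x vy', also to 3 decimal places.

1 3.179 23.838 45.460
2 3.130 12.017 90.226
3 2.223 6.058 122.009
4 1.578 3.054 144.575
5 1.120 1.539 160.597
6 0.795 0.776 171.973
7 0.565 0.391 180.050
final: 180.050 1.967

Arc 1: start y=19.180, vy=9.560 → t=3.179, apex=23.838, x_land=45.460, impact vy=-21.626
  bounce: vy ← 0.71·21.626 = 15.355
Arc 2: start y=0.000, vy=15.355 → t=3.130, apex=12.017, x_land=90.226, impact vy=-15.355
  bounce: vy ← 0.71·15.355 = 10.902
Arc 3: start y=0.000, vy=10.902 → t=2.223, apex=6.058, x_land=122.009, impact vy=-10.902
  bounce: vy ← 0.71·10.902 = 7.740
Arc 4: start y=0.000, vy=7.740 → t=1.578, apex=3.054, x_land=144.575, impact vy=-7.740
  bounce: vy ← 0.71·7.740 = 5.496
Arc 5: start y=0.000, vy=5.496 → t=1.120, apex=1.539, x_land=160.597, impact vy=-5.496
  bounce: vy ← 0.71·5.496 = 3.902
Arc 6: start y=0.000, vy=3.902 → t=0.795, apex=0.776, x_land=171.973, impact vy=-3.902
  bounce: vy ← 0.71·3.902 = 2.770
Arc 7: start y=0.000, vy=2.770 → t=0.565, apex=0.391, x_land=180.050, impact vy=-2.770
  bounce: vy ← 0.71·2.770 = 1.967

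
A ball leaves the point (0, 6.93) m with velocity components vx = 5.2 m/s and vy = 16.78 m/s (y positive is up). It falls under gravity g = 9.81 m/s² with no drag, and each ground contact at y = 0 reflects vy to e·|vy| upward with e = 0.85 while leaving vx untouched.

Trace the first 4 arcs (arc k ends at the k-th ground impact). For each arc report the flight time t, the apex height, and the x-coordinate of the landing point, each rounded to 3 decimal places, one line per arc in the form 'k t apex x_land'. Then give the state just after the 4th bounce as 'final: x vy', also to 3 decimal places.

Arc 1: start y=6.930, vy=16.780 → t=3.793, apex=21.281, x_land=19.726, impact vy=-20.434
  bounce: vy ← 0.85·20.434 = 17.369
Arc 2: start y=0.000, vy=17.369 → t=3.541, apex=15.376, x_land=38.139, impact vy=-17.369
  bounce: vy ← 0.85·17.369 = 14.763
Arc 3: start y=0.000, vy=14.763 → t=3.010, apex=11.109, x_land=53.790, impact vy=-14.763
  bounce: vy ← 0.85·14.763 = 12.549
Arc 4: start y=0.000, vy=12.549 → t=2.558, apex=8.026, x_land=67.094, impact vy=-12.549
  bounce: vy ← 0.85·12.549 = 10.667

1 3.793 21.281 19.726
2 3.541 15.376 38.139
3 3.010 11.109 53.790
4 2.558 8.026 67.094
final: 67.094 10.667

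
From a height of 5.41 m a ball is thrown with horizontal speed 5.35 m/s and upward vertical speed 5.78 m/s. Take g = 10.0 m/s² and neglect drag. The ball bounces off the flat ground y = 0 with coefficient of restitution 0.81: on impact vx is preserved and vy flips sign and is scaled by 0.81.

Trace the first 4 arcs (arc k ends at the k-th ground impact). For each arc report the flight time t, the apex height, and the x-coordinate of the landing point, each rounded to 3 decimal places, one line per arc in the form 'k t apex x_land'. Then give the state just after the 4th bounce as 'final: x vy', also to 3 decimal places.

1 1.768 7.080 9.459
2 1.928 4.645 19.772
3 1.562 3.048 28.127
4 1.265 2.000 34.893
final: 34.893 5.123

Arc 1: start y=5.410, vy=5.780 → t=1.768, apex=7.080, x_land=9.459, impact vy=-11.900
  bounce: vy ← 0.81·11.900 = 9.639
Arc 2: start y=0.000, vy=9.639 → t=1.928, apex=4.645, x_land=19.772, impact vy=-9.639
  bounce: vy ← 0.81·9.639 = 7.808
Arc 3: start y=0.000, vy=7.808 → t=1.562, apex=3.048, x_land=28.127, impact vy=-7.808
  bounce: vy ← 0.81·7.808 = 6.324
Arc 4: start y=0.000, vy=6.324 → t=1.265, apex=2.000, x_land=34.893, impact vy=-6.324
  bounce: vy ← 0.81·6.324 = 5.123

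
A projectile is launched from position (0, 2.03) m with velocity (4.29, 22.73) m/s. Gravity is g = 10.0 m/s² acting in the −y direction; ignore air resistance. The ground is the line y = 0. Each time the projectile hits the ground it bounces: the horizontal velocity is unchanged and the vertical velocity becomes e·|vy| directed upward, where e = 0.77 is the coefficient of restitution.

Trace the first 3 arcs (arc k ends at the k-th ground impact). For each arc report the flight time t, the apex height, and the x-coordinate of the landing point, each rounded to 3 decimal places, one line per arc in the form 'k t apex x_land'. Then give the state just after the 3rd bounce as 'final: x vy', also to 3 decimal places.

1 4.634 27.863 19.878
2 3.635 16.520 35.474
3 2.799 9.795 47.483
final: 47.483 10.777

Arc 1: start y=2.030, vy=22.730 → t=4.634, apex=27.863, x_land=19.878, impact vy=-23.606
  bounce: vy ← 0.77·23.606 = 18.177
Arc 2: start y=0.000, vy=18.177 → t=3.635, apex=16.520, x_land=35.474, impact vy=-18.177
  bounce: vy ← 0.77·18.177 = 13.996
Arc 3: start y=0.000, vy=13.996 → t=2.799, apex=9.795, x_land=47.483, impact vy=-13.996
  bounce: vy ← 0.77·13.996 = 10.777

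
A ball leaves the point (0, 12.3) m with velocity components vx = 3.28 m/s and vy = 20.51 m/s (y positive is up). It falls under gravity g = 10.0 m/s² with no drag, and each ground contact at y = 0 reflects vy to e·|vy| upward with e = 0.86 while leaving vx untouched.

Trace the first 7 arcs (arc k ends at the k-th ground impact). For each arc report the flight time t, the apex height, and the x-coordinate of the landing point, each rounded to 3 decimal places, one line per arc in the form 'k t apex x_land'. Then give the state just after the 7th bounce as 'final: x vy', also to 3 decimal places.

1 4.633 33.333 15.196
2 4.441 24.653 29.763
3 3.819 18.233 42.290
4 3.285 13.485 53.063
5 2.825 9.974 62.328
6 2.429 7.377 70.296
7 2.089 5.456 77.149
final: 77.149 8.983

Arc 1: start y=12.300, vy=20.510 → t=4.633, apex=33.333, x_land=15.196, impact vy=-25.820
  bounce: vy ← 0.86·25.820 = 22.205
Arc 2: start y=0.000, vy=22.205 → t=4.441, apex=24.653, x_land=29.763, impact vy=-22.205
  bounce: vy ← 0.86·22.205 = 19.096
Arc 3: start y=0.000, vy=19.096 → t=3.819, apex=18.233, x_land=42.290, impact vy=-19.096
  bounce: vy ← 0.86·19.096 = 16.423
Arc 4: start y=0.000, vy=16.423 → t=3.285, apex=13.485, x_land=53.063, impact vy=-16.423
  bounce: vy ← 0.86·16.423 = 14.124
Arc 5: start y=0.000, vy=14.124 → t=2.825, apex=9.974, x_land=62.328, impact vy=-14.124
  bounce: vy ← 0.86·14.124 = 12.146
Arc 6: start y=0.000, vy=12.146 → t=2.429, apex=7.377, x_land=70.296, impact vy=-12.146
  bounce: vy ← 0.86·12.146 = 10.446
Arc 7: start y=0.000, vy=10.446 → t=2.089, apex=5.456, x_land=77.149, impact vy=-10.446
  bounce: vy ← 0.86·10.446 = 8.983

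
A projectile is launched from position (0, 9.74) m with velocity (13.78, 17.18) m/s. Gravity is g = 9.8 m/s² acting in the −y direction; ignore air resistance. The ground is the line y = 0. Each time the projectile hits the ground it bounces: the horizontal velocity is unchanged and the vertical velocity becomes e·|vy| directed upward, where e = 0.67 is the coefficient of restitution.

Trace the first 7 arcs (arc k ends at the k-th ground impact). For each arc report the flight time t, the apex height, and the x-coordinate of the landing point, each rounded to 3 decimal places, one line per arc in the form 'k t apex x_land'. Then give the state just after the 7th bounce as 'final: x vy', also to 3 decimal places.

Arc 1: start y=9.740, vy=17.180 → t=4.003, apex=24.799, x_land=55.158, impact vy=-22.047
  bounce: vy ← 0.67·22.047 = 14.771
Arc 2: start y=0.000, vy=14.771 → t=3.015, apex=11.132, x_land=96.698, impact vy=-14.771
  bounce: vy ← 0.67·14.771 = 9.897
Arc 3: start y=0.000, vy=9.897 → t=2.020, apex=4.997, x_land=124.530, impact vy=-9.897
  bounce: vy ← 0.67·9.897 = 6.631
Arc 4: start y=0.000, vy=6.631 → t=1.353, apex=2.243, x_land=143.178, impact vy=-6.631
  bounce: vy ← 0.67·6.631 = 4.443
Arc 5: start y=0.000, vy=4.443 → t=0.907, apex=1.007, x_land=155.671, impact vy=-4.443
  bounce: vy ← 0.67·4.443 = 2.977
Arc 6: start y=0.000, vy=2.977 → t=0.607, apex=0.452, x_land=164.042, impact vy=-2.977
  bounce: vy ← 0.67·2.977 = 1.994
Arc 7: start y=0.000, vy=1.994 → t=0.407, apex=0.203, x_land=169.651, impact vy=-1.994
  bounce: vy ← 0.67·1.994 = 1.336

1 4.003 24.799 55.158
2 3.015 11.132 96.698
3 2.020 4.997 124.530
4 1.353 2.243 143.178
5 0.907 1.007 155.671
6 0.607 0.452 164.042
7 0.407 0.203 169.651
final: 169.651 1.336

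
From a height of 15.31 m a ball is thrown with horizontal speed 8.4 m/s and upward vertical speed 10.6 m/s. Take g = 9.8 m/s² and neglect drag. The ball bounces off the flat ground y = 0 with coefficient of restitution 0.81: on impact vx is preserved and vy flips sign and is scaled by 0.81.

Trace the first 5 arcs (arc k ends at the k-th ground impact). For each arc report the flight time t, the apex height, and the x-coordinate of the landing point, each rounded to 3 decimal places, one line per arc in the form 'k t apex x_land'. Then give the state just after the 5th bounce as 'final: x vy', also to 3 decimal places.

1 3.154 21.043 26.493
2 3.357 13.806 54.693
3 2.719 9.058 77.535
4 2.203 5.943 96.037
5 1.784 3.899 111.023
final: 111.023 7.081

Arc 1: start y=15.310, vy=10.600 → t=3.154, apex=21.043, x_land=26.493, impact vy=-20.309
  bounce: vy ← 0.81·20.309 = 16.450
Arc 2: start y=0.000, vy=16.450 → t=3.357, apex=13.806, x_land=54.693, impact vy=-16.450
  bounce: vy ← 0.81·16.450 = 13.324
Arc 3: start y=0.000, vy=13.324 → t=2.719, apex=9.058, x_land=77.535, impact vy=-13.324
  bounce: vy ← 0.81·13.324 = 10.793
Arc 4: start y=0.000, vy=10.793 → t=2.203, apex=5.943, x_land=96.037, impact vy=-10.793
  bounce: vy ← 0.81·10.793 = 8.742
Arc 5: start y=0.000, vy=8.742 → t=1.784, apex=3.899, x_land=111.023, impact vy=-8.742
  bounce: vy ← 0.81·8.742 = 7.081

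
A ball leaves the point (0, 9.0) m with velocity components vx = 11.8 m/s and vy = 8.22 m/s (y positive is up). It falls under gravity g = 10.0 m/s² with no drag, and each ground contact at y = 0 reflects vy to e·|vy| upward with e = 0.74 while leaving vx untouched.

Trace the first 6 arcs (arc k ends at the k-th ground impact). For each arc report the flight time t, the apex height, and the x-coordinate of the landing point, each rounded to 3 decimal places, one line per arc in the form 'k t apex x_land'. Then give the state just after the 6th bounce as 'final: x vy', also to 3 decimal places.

1 2.395 12.378 28.266
2 2.329 6.778 55.744
3 1.723 3.712 76.078
4 1.275 2.033 91.126
5 0.944 1.113 102.261
6 0.698 0.610 110.500
final: 110.500 2.584

Arc 1: start y=9.000, vy=8.220 → t=2.395, apex=12.378, x_land=28.266, impact vy=-15.734
  bounce: vy ← 0.74·15.734 = 11.643
Arc 2: start y=0.000, vy=11.643 → t=2.329, apex=6.778, x_land=55.744, impact vy=-11.643
  bounce: vy ← 0.74·11.643 = 8.616
Arc 3: start y=0.000, vy=8.616 → t=1.723, apex=3.712, x_land=76.078, impact vy=-8.616
  bounce: vy ← 0.74·8.616 = 6.376
Arc 4: start y=0.000, vy=6.376 → t=1.275, apex=2.033, x_land=91.126, impact vy=-6.376
  bounce: vy ← 0.74·6.376 = 4.718
Arc 5: start y=0.000, vy=4.718 → t=0.944, apex=1.113, x_land=102.261, impact vy=-4.718
  bounce: vy ← 0.74·4.718 = 3.491
Arc 6: start y=0.000, vy=3.491 → t=0.698, apex=0.610, x_land=110.500, impact vy=-3.491
  bounce: vy ← 0.74·3.491 = 2.584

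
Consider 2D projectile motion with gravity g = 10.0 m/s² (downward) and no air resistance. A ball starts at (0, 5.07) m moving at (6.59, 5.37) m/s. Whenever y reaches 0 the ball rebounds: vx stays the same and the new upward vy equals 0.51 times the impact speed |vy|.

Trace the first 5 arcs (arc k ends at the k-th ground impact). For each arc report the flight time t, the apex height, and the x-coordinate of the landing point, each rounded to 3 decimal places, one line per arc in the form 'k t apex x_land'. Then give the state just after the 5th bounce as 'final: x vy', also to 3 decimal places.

Arc 1: start y=5.070, vy=5.370 → t=1.678, apex=6.512, x_land=11.059, impact vy=-11.412
  bounce: vy ← 0.51·11.412 = 5.820
Arc 2: start y=0.000, vy=5.820 → t=1.164, apex=1.694, x_land=18.730, impact vy=-5.820
  bounce: vy ← 0.51·5.820 = 2.968
Arc 3: start y=0.000, vy=2.968 → t=0.594, apex=0.441, x_land=22.643, impact vy=-2.968
  bounce: vy ← 0.51·2.968 = 1.514
Arc 4: start y=0.000, vy=1.514 → t=0.303, apex=0.115, x_land=24.638, impact vy=-1.514
  bounce: vy ← 0.51·1.514 = 0.772
Arc 5: start y=0.000, vy=0.772 → t=0.154, apex=0.030, x_land=25.655, impact vy=-0.772
  bounce: vy ← 0.51·0.772 = 0.394

1 1.678 6.512 11.059
2 1.164 1.694 18.730
3 0.594 0.441 22.643
4 0.303 0.115 24.638
5 0.154 0.030 25.655
final: 25.655 0.394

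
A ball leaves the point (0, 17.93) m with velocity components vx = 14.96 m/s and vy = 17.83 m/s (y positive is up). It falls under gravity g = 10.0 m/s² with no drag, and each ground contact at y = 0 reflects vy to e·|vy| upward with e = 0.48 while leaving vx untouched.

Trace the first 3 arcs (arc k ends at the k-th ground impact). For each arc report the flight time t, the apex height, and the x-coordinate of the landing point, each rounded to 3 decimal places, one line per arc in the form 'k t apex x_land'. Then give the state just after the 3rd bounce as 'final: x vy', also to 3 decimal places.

1 4.384 33.825 65.584
2 2.497 7.793 102.939
3 1.199 1.796 120.869
final: 120.869 2.876

Arc 1: start y=17.930, vy=17.830 → t=4.384, apex=33.825, x_land=65.584, impact vy=-26.010
  bounce: vy ← 0.48·26.010 = 12.485
Arc 2: start y=0.000, vy=12.485 → t=2.497, apex=7.793, x_land=102.939, impact vy=-12.485
  bounce: vy ← 0.48·12.485 = 5.993
Arc 3: start y=0.000, vy=5.993 → t=1.199, apex=1.796, x_land=120.869, impact vy=-5.993
  bounce: vy ← 0.48·5.993 = 2.876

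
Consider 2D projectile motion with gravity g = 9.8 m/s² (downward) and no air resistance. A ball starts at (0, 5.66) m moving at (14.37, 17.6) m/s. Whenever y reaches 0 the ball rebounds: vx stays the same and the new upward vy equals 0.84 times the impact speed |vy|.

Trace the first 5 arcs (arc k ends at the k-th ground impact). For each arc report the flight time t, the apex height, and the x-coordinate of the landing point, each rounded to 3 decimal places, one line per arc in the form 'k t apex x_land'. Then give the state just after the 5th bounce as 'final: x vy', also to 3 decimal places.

Arc 1: start y=5.660, vy=17.600 → t=3.889, apex=21.464, x_land=55.883, impact vy=-20.511
  bounce: vy ← 0.84·20.511 = 17.229
Arc 2: start y=0.000, vy=17.229 → t=3.516, apex=15.145, x_land=106.410, impact vy=-17.229
  bounce: vy ← 0.84·17.229 = 14.472
Arc 3: start y=0.000, vy=14.472 → t=2.954, apex=10.686, x_land=148.853, impact vy=-14.472
  bounce: vy ← 0.84·14.472 = 12.157
Arc 4: start y=0.000, vy=12.157 → t=2.481, apex=7.540, x_land=184.505, impact vy=-12.157
  bounce: vy ← 0.84·12.157 = 10.212
Arc 5: start y=0.000, vy=10.212 → t=2.084, apex=5.320, x_land=214.452, impact vy=-10.212
  bounce: vy ← 0.84·10.212 = 8.578

1 3.889 21.464 55.883
2 3.516 15.145 106.410
3 2.954 10.686 148.853
4 2.481 7.540 184.505
5 2.084 5.320 214.452
final: 214.452 8.578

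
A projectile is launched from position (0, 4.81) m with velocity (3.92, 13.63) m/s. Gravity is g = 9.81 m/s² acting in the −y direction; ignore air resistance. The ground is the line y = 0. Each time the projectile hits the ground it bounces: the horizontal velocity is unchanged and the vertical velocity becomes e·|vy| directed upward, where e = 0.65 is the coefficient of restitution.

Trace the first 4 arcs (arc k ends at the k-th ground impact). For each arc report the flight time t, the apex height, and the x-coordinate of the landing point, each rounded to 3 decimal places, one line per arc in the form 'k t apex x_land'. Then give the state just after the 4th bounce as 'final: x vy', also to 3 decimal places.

Arc 1: start y=4.810, vy=13.630 → t=3.096, apex=14.279, x_land=12.135, impact vy=-16.738
  bounce: vy ← 0.65·16.738 = 10.879
Arc 2: start y=0.000, vy=10.879 → t=2.218, apex=6.033, x_land=20.829, impact vy=-10.879
  bounce: vy ← 0.65·10.879 = 7.072
Arc 3: start y=0.000, vy=7.072 → t=1.442, apex=2.549, x_land=26.481, impact vy=-7.072
  bounce: vy ← 0.65·7.072 = 4.597
Arc 4: start y=0.000, vy=4.597 → t=0.937, apex=1.077, x_land=30.154, impact vy=-4.597
  bounce: vy ← 0.65·4.597 = 2.988

1 3.096 14.279 12.135
2 2.218 6.033 20.829
3 1.442 2.549 26.481
4 0.937 1.077 30.154
final: 30.154 2.988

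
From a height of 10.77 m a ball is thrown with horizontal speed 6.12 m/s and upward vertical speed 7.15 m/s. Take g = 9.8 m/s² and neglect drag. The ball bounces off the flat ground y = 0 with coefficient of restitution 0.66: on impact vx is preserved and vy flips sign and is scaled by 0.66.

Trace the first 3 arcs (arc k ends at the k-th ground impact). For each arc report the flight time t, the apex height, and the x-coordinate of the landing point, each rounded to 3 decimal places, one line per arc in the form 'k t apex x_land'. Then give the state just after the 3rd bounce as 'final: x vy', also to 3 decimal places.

1 2.382 13.378 14.577
2 2.181 5.828 27.926
3 1.440 2.538 36.736
final: 36.736 4.655

Arc 1: start y=10.770, vy=7.150 → t=2.382, apex=13.378, x_land=14.577, impact vy=-16.193
  bounce: vy ← 0.66·16.193 = 10.687
Arc 2: start y=0.000, vy=10.687 → t=2.181, apex=5.828, x_land=27.926, impact vy=-10.687
  bounce: vy ← 0.66·10.687 = 7.054
Arc 3: start y=0.000, vy=7.054 → t=1.440, apex=2.538, x_land=36.736, impact vy=-7.054
  bounce: vy ← 0.66·7.054 = 4.655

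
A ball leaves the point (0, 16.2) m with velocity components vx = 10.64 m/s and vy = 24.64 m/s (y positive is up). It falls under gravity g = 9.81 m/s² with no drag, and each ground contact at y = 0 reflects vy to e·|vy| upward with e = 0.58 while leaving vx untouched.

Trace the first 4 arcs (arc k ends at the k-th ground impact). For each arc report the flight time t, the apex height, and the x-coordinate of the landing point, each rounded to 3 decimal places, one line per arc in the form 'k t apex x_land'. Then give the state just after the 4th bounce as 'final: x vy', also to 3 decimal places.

Arc 1: start y=16.200, vy=24.640 → t=5.612, apex=47.144, x_land=59.711, impact vy=-30.413
  bounce: vy ← 0.58·30.413 = 17.640
Arc 2: start y=0.000, vy=17.640 → t=3.596, apex=15.859, x_land=97.976, impact vy=-17.640
  bounce: vy ← 0.58·17.640 = 10.231
Arc 3: start y=0.000, vy=10.231 → t=2.086, apex=5.335, x_land=120.169, impact vy=-10.231
  bounce: vy ← 0.58·10.231 = 5.934
Arc 4: start y=0.000, vy=5.934 → t=1.210, apex=1.795, x_land=133.041, impact vy=-5.934
  bounce: vy ← 0.58·5.934 = 3.442

1 5.612 47.144 59.711
2 3.596 15.859 97.976
3 2.086 5.335 120.169
4 1.210 1.795 133.041
final: 133.041 3.442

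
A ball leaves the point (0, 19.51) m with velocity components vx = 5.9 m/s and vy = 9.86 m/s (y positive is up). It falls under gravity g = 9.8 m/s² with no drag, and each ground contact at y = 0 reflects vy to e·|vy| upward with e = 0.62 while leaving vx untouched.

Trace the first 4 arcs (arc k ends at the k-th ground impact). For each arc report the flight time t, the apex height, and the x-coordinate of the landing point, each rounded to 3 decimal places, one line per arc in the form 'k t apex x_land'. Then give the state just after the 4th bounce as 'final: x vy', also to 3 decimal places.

Arc 1: start y=19.510, vy=9.860 → t=3.241, apex=24.470, x_land=19.121, impact vy=-21.900
  bounce: vy ← 0.62·21.900 = 13.578
Arc 2: start y=0.000, vy=13.578 → t=2.771, apex=9.406, x_land=35.470, impact vy=-13.578
  bounce: vy ← 0.62·13.578 = 8.418
Arc 3: start y=0.000, vy=8.418 → t=1.718, apex=3.616, x_land=45.606, impact vy=-8.418
  bounce: vy ← 0.62·8.418 = 5.219
Arc 4: start y=0.000, vy=5.219 → t=1.065, apex=1.390, x_land=51.891, impact vy=-5.219
  bounce: vy ← 0.62·5.219 = 3.236

1 3.241 24.470 19.121
2 2.771 9.406 35.470
3 1.718 3.616 45.606
4 1.065 1.390 51.891
final: 51.891 3.236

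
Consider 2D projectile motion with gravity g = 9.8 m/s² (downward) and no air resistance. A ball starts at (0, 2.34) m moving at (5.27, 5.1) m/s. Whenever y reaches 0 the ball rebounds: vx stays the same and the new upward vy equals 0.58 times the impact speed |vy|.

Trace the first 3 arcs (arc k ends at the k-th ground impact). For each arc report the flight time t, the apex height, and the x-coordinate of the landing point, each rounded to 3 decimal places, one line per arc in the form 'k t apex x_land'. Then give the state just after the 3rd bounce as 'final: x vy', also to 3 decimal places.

Arc 1: start y=2.340, vy=5.100 → t=1.385, apex=3.667, x_land=7.302, impact vy=-8.478
  bounce: vy ← 0.58·8.478 = 4.917
Arc 2: start y=0.000, vy=4.917 → t=1.004, apex=1.234, x_land=12.590, impact vy=-4.917
  bounce: vy ← 0.58·4.917 = 2.852
Arc 3: start y=0.000, vy=2.852 → t=0.582, apex=0.415, x_land=15.657, impact vy=-2.852
  bounce: vy ← 0.58·2.852 = 1.654

1 1.385 3.667 7.302
2 1.004 1.234 12.590
3 0.582 0.415 15.657
final: 15.657 1.654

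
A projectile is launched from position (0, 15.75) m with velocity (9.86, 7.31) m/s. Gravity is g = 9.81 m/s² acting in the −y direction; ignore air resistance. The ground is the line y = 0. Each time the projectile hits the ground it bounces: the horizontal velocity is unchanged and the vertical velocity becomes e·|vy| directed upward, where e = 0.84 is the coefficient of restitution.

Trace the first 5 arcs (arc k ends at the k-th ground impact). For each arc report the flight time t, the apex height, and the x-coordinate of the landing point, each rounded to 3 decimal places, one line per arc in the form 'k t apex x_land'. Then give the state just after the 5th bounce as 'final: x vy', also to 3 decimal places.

Arc 1: start y=15.750, vy=7.310 → t=2.686, apex=18.474, x_land=26.482, impact vy=-19.038
  bounce: vy ← 0.84·19.038 = 15.992
Arc 2: start y=0.000, vy=15.992 → t=3.260, apex=13.035, x_land=58.630, impact vy=-15.992
  bounce: vy ← 0.84·15.992 = 13.433
Arc 3: start y=0.000, vy=13.433 → t=2.739, apex=9.197, x_land=85.633, impact vy=-13.433
  bounce: vy ← 0.84·13.433 = 11.284
Arc 4: start y=0.000, vy=11.284 → t=2.301, apex=6.490, x_land=108.316, impact vy=-11.284
  bounce: vy ← 0.84·11.284 = 9.479
Arc 5: start y=0.000, vy=9.479 → t=1.932, apex=4.579, x_land=127.370, impact vy=-9.479
  bounce: vy ← 0.84·9.479 = 7.962

1 2.686 18.474 26.482
2 3.260 13.035 58.630
3 2.739 9.197 85.633
4 2.301 6.490 108.316
5 1.932 4.579 127.370
final: 127.370 7.962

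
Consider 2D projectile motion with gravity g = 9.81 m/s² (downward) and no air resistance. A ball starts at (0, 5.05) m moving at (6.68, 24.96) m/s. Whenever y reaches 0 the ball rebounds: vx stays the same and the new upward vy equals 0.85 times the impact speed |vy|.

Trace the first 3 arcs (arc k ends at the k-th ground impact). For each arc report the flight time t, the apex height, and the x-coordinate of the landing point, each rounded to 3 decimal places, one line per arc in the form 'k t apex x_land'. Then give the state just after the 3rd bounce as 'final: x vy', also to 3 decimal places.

1 5.284 36.803 35.294
2 4.657 26.590 66.400
3 3.958 19.212 92.841
final: 92.841 16.503

Arc 1: start y=5.050, vy=24.960 → t=5.284, apex=36.803, x_land=35.294, impact vy=-26.872
  bounce: vy ← 0.85·26.872 = 22.841
Arc 2: start y=0.000, vy=22.841 → t=4.657, apex=26.590, x_land=66.400, impact vy=-22.841
  bounce: vy ← 0.85·22.841 = 19.415
Arc 3: start y=0.000, vy=19.415 → t=3.958, apex=19.212, x_land=92.841, impact vy=-19.415
  bounce: vy ← 0.85·19.415 = 16.503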